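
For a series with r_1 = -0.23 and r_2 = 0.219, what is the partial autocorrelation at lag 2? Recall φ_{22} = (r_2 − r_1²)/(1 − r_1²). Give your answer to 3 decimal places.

φ_{22} = (r_2 − r_1²) / (1 − r_1²)
r_1² = (-0.23)² = 0.0529
Numerator = 0.219 − 0.0529 = 0.1661; denominator = 1 − 0.0529 = 0.9471
φ_{22} = 0.1661 / 0.9471 = 0.175

0.175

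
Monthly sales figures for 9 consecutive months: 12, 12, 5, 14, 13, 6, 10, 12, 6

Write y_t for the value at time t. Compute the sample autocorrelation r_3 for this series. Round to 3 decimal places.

0.596

Mean ȳ = (12 + 12 + 5 + 14 + 13 + 6 + 10 + 12 + 6)/9 = 10.0000
Numerator Σ_{t=1}^{6}(y_t−ȳ)(y_{t+3}−ȳ) = 56.0000
Denominator Σ(y_t−ȳ)² = 94.0000
r_3 = 56.0000 / 94.0000 = 0.596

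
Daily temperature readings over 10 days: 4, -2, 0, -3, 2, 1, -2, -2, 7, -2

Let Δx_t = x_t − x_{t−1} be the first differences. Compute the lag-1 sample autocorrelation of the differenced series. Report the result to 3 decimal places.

-0.456

First differences Δx: -6, 2, -3, 5, -1, -3, 0, 9, -9
Mean of differences = -0.6667
Numerator Σ(Δx_t−Δx̄)(Δx_{t+1}−Δx̄) = -110.4444
Denominator Σ(Δx_t−Δx̄)² = 242.0000
r_1(Δx) = -110.4444 / 242.0000 = -0.456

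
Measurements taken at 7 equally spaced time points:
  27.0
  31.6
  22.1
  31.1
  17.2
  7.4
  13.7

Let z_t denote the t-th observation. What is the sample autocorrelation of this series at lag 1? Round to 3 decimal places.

0.391

Mean z̄ = (27.0 + 31.6 + 22.1 + 31.1 + 17.2 + 7.4 + 13.7)/7 = 21.4429
Σ(z_t−z̄)(z_{t+1}−z̄) = (56.4447) + (6.6747) + (6.3461) + (-40.9739) + (59.5818) + (108.7318) = 196.8053
Denominator Σ(z_t−z̄)² = 502.8971
r_1 = 196.8053 / 502.8971 = 0.391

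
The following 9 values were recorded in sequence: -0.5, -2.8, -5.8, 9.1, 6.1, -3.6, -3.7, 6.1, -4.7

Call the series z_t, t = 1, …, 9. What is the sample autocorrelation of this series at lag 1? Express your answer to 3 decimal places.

-0.160

Mean z̄ = (-0.5 − 2.8 − 5.8 + 9.1 + 6.1 − 3.6 − 3.7 + 6.1 − 4.7)/9 = 0.0222
Numerator Σ_{t=1}^{8}(z_t−z̄)(z_{t+1}−z̄) = -39.6305
Denominator Σ(z_t−z̄)² = 247.6956
r_1 = -39.6305 / 247.6956 = -0.160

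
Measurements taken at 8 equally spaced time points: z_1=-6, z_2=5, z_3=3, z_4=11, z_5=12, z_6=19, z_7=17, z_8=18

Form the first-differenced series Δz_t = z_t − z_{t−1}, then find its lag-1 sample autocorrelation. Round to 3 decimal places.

-0.568

First differences Δz: 11, -2, 8, 1, 7, -2, 1
Mean of differences = 3.4286
Numerator Σ(Δz_t−Δz̄)(Δz_{t+1}−Δz̄) = -91.8980
Denominator Σ(Δz_t−Δz̄)² = 161.7143
r_1(Δz) = -91.8980 / 161.7143 = -0.568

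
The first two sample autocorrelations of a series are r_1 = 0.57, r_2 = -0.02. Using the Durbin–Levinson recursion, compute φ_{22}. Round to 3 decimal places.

φ_{22} = (r_2 − r_1²) / (1 − r_1²)
r_1² = (0.57)² = 0.3249
Numerator = -0.02 − 0.3249 = -0.3449; denominator = 1 − 0.3249 = 0.6751
φ_{22} = -0.3449 / 0.6751 = -0.511

-0.511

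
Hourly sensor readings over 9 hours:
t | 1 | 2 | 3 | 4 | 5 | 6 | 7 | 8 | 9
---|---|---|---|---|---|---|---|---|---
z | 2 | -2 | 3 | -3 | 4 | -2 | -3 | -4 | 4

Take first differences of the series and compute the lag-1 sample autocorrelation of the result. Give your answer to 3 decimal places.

-0.591

First differences Δz: -4, 5, -6, 7, -6, -1, -1, 8
Mean of differences = 0.2500
Numerator Σ(Δz_t−Δz̄)(Δz_{t+1}−Δz̄) = -134.5625
Denominator Σ(Δz_t−Δz̄)² = 227.5000
r_1(Δz) = -134.5625 / 227.5000 = -0.591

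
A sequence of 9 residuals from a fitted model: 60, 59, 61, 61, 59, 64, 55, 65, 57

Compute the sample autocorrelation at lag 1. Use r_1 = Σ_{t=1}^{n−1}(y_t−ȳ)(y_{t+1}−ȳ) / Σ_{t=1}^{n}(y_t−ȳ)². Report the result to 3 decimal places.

Mean ȳ = (60 + 59 + 61 + 61 + 59 + 64 + 55 + 65 + 57)/9 = 60.1111
Numerator Σ_{t=1}^{8}(y_t−ȳ)(y_{t+1}−ȳ) = -65.4568
Denominator Σ(y_t−ȳ)² = 78.8889
r_1 = -65.4568 / 78.8889 = -0.830

-0.830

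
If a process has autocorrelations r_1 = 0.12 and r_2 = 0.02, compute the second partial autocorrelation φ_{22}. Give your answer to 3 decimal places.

0.006

φ_{22} = (r_2 − r_1²) / (1 − r_1²)
r_1² = (0.12)² = 0.0144
Numerator = 0.02 − 0.0144 = 0.0056; denominator = 1 − 0.0144 = 0.9856
φ_{22} = 0.0056 / 0.9856 = 0.006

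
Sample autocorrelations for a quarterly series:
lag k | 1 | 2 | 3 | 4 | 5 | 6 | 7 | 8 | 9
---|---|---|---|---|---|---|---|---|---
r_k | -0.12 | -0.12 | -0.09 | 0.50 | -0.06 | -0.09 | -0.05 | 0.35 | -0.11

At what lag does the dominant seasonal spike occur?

4

The largest autocorrelation is r_4 = 0.50, with a weaker echo at lag 8 (0.35); the remaining lags stay at or below -0.05.
The dominant spike at lag 4 indicates a seasonal period of 4.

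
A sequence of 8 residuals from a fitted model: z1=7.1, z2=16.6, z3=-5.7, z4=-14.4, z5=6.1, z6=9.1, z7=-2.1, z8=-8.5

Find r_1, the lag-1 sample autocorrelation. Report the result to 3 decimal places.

Mean z̄ = (7.1 + 16.6 − 5.7 − 14.4 + 6.1 + 9.1 − 2.1 − 8.5)/8 = 1.0250
Deviations from mean: 6.0750, 15.5750, -6.7250, -15.4250, 5.0750, 8.0750, -3.1250, -9.5250
Σ(z_t−z̄)(z_{t+1}−z̄) = (94.6181) + (-104.7419) + (103.7331) + (-78.2819) + (40.9806) + (-25.2344) + (29.7656) = 60.8394
Denominator Σ(z_t−z̄)² = 754.0950
r_1 = 60.8394 / 754.0950 = 0.081

0.081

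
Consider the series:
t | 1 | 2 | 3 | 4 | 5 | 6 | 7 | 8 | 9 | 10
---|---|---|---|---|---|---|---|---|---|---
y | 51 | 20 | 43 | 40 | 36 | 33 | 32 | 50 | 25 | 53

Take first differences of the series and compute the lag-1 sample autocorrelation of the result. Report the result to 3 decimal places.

-0.591

First differences Δy: -31, 23, -3, -4, -3, -1, 18, -25, 28
Mean of differences = 0.2222
Numerator Σ(Δy_t−Δȳ)(Δy_{t+1}−Δȳ) = -1924.1605
Denominator Σ(Δy_t−Δȳ)² = 3257.5556
r_1(Δy) = -1924.1605 / 3257.5556 = -0.591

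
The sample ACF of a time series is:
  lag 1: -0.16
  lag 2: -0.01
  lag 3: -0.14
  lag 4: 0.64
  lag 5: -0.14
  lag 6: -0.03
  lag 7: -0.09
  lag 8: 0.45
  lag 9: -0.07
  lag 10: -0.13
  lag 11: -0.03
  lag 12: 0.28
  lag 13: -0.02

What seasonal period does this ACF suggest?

The largest autocorrelation is r_4 = 0.64, with weaker echoes at lags 8 (0.45) and 12 (0.28); the remaining lags stay at or below -0.01.
The dominant spike at lag 4 indicates a seasonal period of 4.

4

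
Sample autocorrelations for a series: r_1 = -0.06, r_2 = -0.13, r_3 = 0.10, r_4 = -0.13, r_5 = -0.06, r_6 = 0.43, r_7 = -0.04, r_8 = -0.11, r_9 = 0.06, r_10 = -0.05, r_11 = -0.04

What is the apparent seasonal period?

The largest autocorrelation is r_6 = 0.43; the remaining lags stay at or below 0.10.
The dominant spike at lag 6 indicates a seasonal period of 6.

6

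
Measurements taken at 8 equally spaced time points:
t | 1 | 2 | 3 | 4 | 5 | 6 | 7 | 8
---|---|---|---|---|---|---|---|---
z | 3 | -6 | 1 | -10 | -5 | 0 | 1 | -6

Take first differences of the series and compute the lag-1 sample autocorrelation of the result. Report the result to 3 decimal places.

-0.485

First differences Δz: -9, 7, -11, 5, 5, 1, -7
Mean of differences = -1.2857
Numerator Σ(Δz_t−Δz̄)(Δz_{t+1}−Δz̄) = -164.6531
Denominator Σ(Δz_t−Δz̄)² = 339.4286
r_1(Δz) = -164.6531 / 339.4286 = -0.485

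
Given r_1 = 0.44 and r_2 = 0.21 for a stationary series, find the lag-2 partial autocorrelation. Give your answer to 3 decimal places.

φ_{22} = (r_2 − r_1²) / (1 − r_1²)
r_1² = (0.44)² = 0.1936
Numerator = 0.21 − 0.1936 = 0.0164; denominator = 1 − 0.1936 = 0.8064
φ_{22} = 0.0164 / 0.8064 = 0.020

0.020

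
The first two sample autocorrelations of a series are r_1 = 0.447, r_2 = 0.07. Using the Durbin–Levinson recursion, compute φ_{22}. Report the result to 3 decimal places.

φ_{22} = (r_2 − r_1²) / (1 − r_1²)
r_1² = (0.447)² = 0.199809
Numerator = 0.07 − 0.1998 = -0.1298; denominator = 1 − 0.1998 = 0.8002
φ_{22} = -0.1298 / 0.8002 = -0.162

-0.162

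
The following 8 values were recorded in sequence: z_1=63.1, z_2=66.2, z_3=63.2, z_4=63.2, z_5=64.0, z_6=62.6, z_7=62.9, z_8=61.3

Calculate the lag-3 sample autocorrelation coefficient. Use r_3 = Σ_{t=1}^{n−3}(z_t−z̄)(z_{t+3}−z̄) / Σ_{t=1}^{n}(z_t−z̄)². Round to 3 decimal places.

Mean z̄ = (63.1 + 66.2 + 63.2 + 63.2 + 64.0 + 62.6 + 62.9 + 61.3)/8 = 63.3125
Deviations from mean: -0.2125, 2.8875, -0.1125, -0.1125, 0.6875, -0.7125, -0.4125, -2.0125
Numerator Σ_{t=1}^{5}(z_t−z̄)(z_{t+3}−z̄) = 0.7520
Denominator Σ(z_t−z̄)² = 13.6088
r_3 = 0.7520 / 13.6088 = 0.055

0.055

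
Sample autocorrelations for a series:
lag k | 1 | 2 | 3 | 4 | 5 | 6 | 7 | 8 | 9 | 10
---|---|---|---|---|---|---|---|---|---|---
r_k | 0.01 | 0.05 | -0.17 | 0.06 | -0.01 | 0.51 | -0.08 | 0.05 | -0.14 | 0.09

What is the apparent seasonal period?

6

The largest autocorrelation is r_6 = 0.51; the remaining lags stay at or below 0.09.
The dominant spike at lag 6 indicates a seasonal period of 6.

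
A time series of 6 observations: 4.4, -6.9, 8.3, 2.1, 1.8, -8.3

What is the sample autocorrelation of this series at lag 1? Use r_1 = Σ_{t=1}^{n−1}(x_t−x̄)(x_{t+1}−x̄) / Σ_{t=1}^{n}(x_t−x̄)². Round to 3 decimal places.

-0.390

Mean x̄ = (4.4 − 6.9 + 8.3 + 2.1 + 1.8 − 8.3)/6 = 0.2333
Σ(x_t−x̄)(x_{t+1}−x̄) = (-29.7222) + (-57.5422) + (15.0578) + (2.9244) + (-13.3689) = -82.6511
Denominator Σ(x_t−x̄)² = 212.0733
r_1 = -82.6511 / 212.0733 = -0.390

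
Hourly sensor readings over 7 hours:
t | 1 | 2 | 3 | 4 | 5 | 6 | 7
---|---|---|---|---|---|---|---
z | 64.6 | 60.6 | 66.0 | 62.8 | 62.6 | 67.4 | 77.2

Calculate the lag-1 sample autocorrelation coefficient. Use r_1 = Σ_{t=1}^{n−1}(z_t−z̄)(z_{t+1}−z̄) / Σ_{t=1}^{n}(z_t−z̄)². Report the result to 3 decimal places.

0.156

Mean z̄ = (64.6 + 60.6 + 66.0 + 62.8 + 62.6 + 67.4 + 77.2)/7 = 65.8857
Deviations from mean: -1.2857, -5.2857, 0.1143, -3.0857, -3.2857, 1.5143, 11.3143
Σ(z_t−z̄)(z_{t+1}−z̄) = (6.7959) + (-0.6041) + (-0.3527) + (10.1388) + (-4.9755) + (17.1331) = 28.1355
Denominator Σ(z_t−z̄)² = 180.2286
r_1 = 28.1355 / 180.2286 = 0.156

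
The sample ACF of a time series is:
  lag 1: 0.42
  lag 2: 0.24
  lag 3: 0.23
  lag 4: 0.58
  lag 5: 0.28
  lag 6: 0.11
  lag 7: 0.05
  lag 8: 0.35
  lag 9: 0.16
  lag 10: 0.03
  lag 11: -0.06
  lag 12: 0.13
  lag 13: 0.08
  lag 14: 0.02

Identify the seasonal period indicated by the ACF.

4

The largest autocorrelation is r_4 = 0.58; the remaining lags stay at or below 0.42. The elevated value at lag 1 (0.42), dropping to 0.24 at lag 2, reflects decaying short-term dependence rather than seasonality.
The dominant spike at lag 4 indicates a seasonal period of 4.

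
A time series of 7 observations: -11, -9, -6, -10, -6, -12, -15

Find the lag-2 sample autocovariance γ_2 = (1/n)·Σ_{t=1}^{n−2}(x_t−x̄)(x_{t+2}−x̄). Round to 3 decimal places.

Mean x̄ = (-11 − 9 − 6 − 10 − 6 − 12 − 15)/7 = -9.8571
Σ_{t=1}^{5}(x_t−x̄)(x_{t+2}−x̄) = -9.1837
γ_2 = -9.1837 / 7 = -1.312

-1.312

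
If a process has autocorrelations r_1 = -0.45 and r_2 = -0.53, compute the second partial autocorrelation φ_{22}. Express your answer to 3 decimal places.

-0.918

φ_{22} = (r_2 − r_1²) / (1 − r_1²)
r_1² = (-0.45)² = 0.2025
Numerator = -0.53 − 0.2025 = -0.7325; denominator = 1 − 0.2025 = 0.7975
φ_{22} = -0.7325 / 0.7975 = -0.918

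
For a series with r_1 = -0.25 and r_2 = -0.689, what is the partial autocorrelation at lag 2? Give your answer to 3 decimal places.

φ_{22} = (r_2 − r_1²) / (1 − r_1²)
r_1² = (-0.25)² = 0.0625
Numerator = -0.689 − 0.0625 = -0.7515; denominator = 1 − 0.0625 = 0.9375
φ_{22} = -0.7515 / 0.9375 = -0.802

-0.802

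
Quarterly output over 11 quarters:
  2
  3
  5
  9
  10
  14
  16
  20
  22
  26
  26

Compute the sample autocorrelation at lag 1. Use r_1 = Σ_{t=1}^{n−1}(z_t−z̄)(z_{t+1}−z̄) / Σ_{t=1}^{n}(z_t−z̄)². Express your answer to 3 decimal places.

Mean z̄ = (2 + 3 + 5 + 9 + 10 + 14 + 16 + 20 + 22 + 26 + 26)/11 = 13.9091
Numerator Σ_{t=1}^{10}(z_t−z̄)(z_{t+1}−z̄) = 595.9008
Denominator Σ(z_t−z̄)² = 778.9091
r_1 = 595.9008 / 778.9091 = 0.765

0.765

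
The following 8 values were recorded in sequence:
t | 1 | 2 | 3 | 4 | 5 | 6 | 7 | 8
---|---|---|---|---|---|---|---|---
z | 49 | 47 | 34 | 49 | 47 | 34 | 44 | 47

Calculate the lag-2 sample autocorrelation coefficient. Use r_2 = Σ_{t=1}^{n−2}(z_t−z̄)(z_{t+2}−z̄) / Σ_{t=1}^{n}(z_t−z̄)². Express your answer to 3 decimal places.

Mean z̄ = (49 + 47 + 34 + 49 + 47 + 34 + 44 + 47)/8 = 43.8750
Deviations from mean: 5.1250, 3.1250, -9.8750, 5.1250, 3.1250, -9.8750, 0.1250, 3.1250
Σ(z_t−z̄)(z_{t+2}−z̄) = (-50.6094) + (16.0156) + (-30.8594) + (-50.6094) + (0.3906) + (-30.8594) = -146.5313
Denominator Σ(z_t−z̄)² = 276.8750
r_2 = -146.5313 / 276.8750 = -0.529

-0.529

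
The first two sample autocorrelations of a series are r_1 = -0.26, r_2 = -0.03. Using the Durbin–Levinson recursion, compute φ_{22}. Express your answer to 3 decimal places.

-0.105

φ_{22} = (r_2 − r_1²) / (1 − r_1²)
r_1² = (-0.26)² = 0.0676
Numerator = -0.03 − 0.0676 = -0.0976; denominator = 1 − 0.0676 = 0.9324
φ_{22} = -0.0976 / 0.9324 = -0.105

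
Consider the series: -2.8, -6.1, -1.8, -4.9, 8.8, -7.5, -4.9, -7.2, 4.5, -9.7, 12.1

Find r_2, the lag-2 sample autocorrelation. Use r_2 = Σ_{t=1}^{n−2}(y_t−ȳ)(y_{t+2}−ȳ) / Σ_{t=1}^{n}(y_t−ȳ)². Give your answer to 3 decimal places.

0.275

Mean ȳ = (-2.8 − 6.1 − 1.8 − 4.9 + 8.8 − 7.5 − 4.9 − 7.2 + 4.5 − 9.7 + 12.1)/11 = -1.7727
Numerator Σ_{t=1}^{9}(y_t−ȳ)(y_{t+2}−ȳ) = 139.6294
Denominator Σ(y_t−ȳ)² = 508.0218
r_2 = 139.6294 / 508.0218 = 0.275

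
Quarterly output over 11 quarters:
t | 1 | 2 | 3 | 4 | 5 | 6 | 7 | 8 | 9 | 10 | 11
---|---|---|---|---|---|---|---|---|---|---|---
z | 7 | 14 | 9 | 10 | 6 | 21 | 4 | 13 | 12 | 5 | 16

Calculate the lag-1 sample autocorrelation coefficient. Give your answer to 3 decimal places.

-0.674

Mean z̄ = (7 + 14 + 9 + 10 + 6 + 21 + 4 + 13 + 12 + 5 + 16)/11 = 10.6364
Numerator Σ_{t=1}^{10}(z_t−z̄)(z_{t+1}−z̄) = -180.9504
Denominator Σ(z_t−z̄)² = 268.5455
r_1 = -180.9504 / 268.5455 = -0.674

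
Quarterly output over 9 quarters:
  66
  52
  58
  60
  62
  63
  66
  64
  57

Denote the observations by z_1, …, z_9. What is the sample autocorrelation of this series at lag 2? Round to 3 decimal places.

Mean z̄ = (66 + 52 + 58 + 60 + 62 + 63 + 66 + 64 + 57)/9 = 60.8889
Numerator Σ_{t=1}^{7}(z_t−z̄)(z_{t+2}−z̄) = -19.5802
Denominator Σ(z_t−z̄)² = 170.8889
r_2 = -19.5802 / 170.8889 = -0.115

-0.115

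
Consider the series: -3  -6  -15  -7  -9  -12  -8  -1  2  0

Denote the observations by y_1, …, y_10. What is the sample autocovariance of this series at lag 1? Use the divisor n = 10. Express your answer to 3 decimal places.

Mean ȳ = (-3 − 6 − 15 − 7 − 9 − 12 − 8 − 1 + 2 + 0)/10 = -5.9000
Σ_{t=1}^{9}(y_t−ȳ)(y_{t+1}−ȳ) = 120.7900
γ_1 = 120.7900 / 10 = 12.079

12.079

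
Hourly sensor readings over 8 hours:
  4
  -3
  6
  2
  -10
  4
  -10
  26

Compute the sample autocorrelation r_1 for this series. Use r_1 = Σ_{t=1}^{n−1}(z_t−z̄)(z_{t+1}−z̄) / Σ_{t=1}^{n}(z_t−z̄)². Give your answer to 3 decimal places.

Mean z̄ = (4 − 3 + 6 + 2 − 10 + 4 − 10 + 26)/8 = 2.3750
Σ(z_t−z̄)(z_{t+1}−z̄) = (-8.7344) + (-19.4844) + (-1.3594) + (4.6406) + (-20.1094) + (-20.1094) + (-292.3594) = -357.5156
Denominator Σ(z_t−z̄)² = 911.8750
r_1 = -357.5156 / 911.8750 = -0.392

-0.392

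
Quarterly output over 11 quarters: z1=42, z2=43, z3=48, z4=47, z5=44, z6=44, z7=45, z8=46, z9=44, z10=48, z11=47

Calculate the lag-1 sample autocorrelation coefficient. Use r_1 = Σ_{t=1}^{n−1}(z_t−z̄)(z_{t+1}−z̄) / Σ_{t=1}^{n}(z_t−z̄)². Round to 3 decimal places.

Mean z̄ = (42 + 43 + 48 + 47 + 44 + 44 + 45 + 46 + 44 + 48 + 47)/11 = 45.2727
Numerator Σ_{t=1}^{10}(z_t−z̄)(z_{t+1}−z̄) = 5.8347
Denominator Σ(z_t−z̄)² = 42.1818
r_1 = 5.8347 / 42.1818 = 0.138

0.138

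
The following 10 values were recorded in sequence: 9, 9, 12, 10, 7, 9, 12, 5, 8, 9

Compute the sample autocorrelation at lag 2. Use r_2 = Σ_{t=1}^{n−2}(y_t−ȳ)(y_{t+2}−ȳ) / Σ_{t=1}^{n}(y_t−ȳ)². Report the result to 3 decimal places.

-0.375

Mean ȳ = (9 + 9 + 12 + 10 + 7 + 9 + 12 + 5 + 8 + 9)/10 = 9.0000
Numerator Σ_{t=1}^{8}(y_t−ȳ)(y_{t+2}−ȳ) = -15.0000
Denominator Σ(y_t−ȳ)² = 40.0000
r_2 = -15.0000 / 40.0000 = -0.375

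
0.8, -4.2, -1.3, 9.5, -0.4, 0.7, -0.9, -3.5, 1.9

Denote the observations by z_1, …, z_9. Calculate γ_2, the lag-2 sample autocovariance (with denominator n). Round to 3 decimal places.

-4.437

Mean z̄ = (0.8 − 4.2 − 1.3 + 9.5 − 0.4 + 0.7 − 0.9 − 3.5 + 1.9)/9 = 0.2889
Σ_{t=1}^{7}(z_t−z̄)(z_{t+2}−z̄) = -39.9325
γ_2 = -39.9325 / 9 = -4.437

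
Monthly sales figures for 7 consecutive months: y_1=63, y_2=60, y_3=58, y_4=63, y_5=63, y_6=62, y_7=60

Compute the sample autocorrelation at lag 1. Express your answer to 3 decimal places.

Mean ȳ = (63 + 60 + 58 + 63 + 63 + 62 + 60)/7 = 61.2857
Deviations from mean: 1.7143, -1.2857, -3.2857, 1.7143, 1.7143, 0.7143, -1.2857
Σ(y_t−ȳ)(y_{t+1}−ȳ) = (-2.2041) + (4.2245) + (-5.6327) + (2.9388) + (1.2245) + (-0.9184) = -0.3673
Denominator Σ(y_t−ȳ)² = 23.4286
r_1 = -0.3673 / 23.4286 = -0.016

-0.016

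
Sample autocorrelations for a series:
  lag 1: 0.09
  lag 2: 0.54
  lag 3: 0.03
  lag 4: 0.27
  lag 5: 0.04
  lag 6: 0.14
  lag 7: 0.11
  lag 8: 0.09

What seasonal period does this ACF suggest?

The largest autocorrelation is r_2 = 0.54, with a weaker echo at lag 4 (0.27); the remaining lags stay at or below 0.14.
The dominant spike at lag 2 indicates a seasonal period of 2.

2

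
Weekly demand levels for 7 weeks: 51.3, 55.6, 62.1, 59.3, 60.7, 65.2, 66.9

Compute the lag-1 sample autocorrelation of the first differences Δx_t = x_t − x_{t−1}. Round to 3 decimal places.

First differences Δx: 4.3, 6.5, -2.8, 1.4, 4.5, 1.7
Mean of differences = 2.6000
Numerator Σ(Δx_t−Δx̄)(Δx_{t+1}−Δx̄) = -11.9400
Denominator Σ(Δx_t−Δx̄)² = 53.1200
r_1(Δx) = -11.9400 / 53.1200 = -0.225

-0.225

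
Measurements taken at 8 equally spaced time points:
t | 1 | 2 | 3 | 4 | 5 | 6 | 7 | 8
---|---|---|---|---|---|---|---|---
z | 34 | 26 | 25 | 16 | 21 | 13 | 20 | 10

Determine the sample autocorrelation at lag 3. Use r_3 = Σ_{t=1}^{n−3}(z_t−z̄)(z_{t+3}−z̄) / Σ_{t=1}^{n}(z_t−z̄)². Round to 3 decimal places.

Mean z̄ = (34 + 26 + 25 + 16 + 21 + 13 + 20 + 10)/8 = 20.6250
Deviations from mean: 13.3750, 5.3750, 4.3750, -4.6250, 0.3750, -7.6250, -0.6250, -10.6250
Numerator Σ_{t=1}^{5}(z_t−z̄)(z_{t+3}−z̄) = -94.2969
Denominator Σ(z_t−z̄)² = 419.8750
r_3 = -94.2969 / 419.8750 = -0.225

-0.225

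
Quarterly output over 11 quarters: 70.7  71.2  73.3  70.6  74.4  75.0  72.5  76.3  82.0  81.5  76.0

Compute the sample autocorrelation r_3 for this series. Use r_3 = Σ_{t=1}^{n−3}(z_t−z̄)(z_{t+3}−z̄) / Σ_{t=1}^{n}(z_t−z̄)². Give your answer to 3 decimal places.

Mean z̄ = (70.7 + 71.2 + 73.3 + 70.6 + 74.4 + 75.0 + 72.5 + 76.3 + 82.0 + 81.5 + 76.0)/11 = 74.8636
Numerator Σ_{t=1}^{8}(z_t−z̄)(z_{t+3}−z̄) = 15.5688
Denominator Σ(z_t−z̄)² = 155.5255
r_3 = 15.5688 / 155.5255 = 0.100

0.100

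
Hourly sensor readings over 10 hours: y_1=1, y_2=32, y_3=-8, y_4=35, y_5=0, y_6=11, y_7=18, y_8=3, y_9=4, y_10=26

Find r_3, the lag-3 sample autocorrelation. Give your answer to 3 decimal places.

Mean ȳ = (1 + 32 − 8 + 35 + 0 + 11 + 18 + 3 + 4 + 26)/10 = 12.2000
Σ(y_t−ȳ)(y_{t+3}−ȳ) = (-255.3600) + (-241.5600) + (24.2400) + (132.2400) + (112.2400) + (9.8400) + (80.0400) = -138.3200
Denominator Σ(y_t−ȳ)² = 1971.6000
r_3 = -138.3200 / 1971.6000 = -0.070

-0.070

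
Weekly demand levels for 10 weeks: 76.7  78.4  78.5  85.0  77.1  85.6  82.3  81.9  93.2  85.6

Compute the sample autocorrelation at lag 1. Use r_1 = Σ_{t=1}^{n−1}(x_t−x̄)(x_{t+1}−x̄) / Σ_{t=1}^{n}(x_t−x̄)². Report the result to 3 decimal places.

0.112

Mean x̄ = (76.7 + 78.4 + 78.5 + 85.0 + 77.1 + 85.6 + 82.3 + 81.9 + 93.2 + 85.6)/10 = 82.4300
Numerator Σ_{t=1}^{9}(x_t−x̄)(x_{t+1}−x̄) = 26.3251
Denominator Σ(x_t−x̄)² = 235.9210
r_1 = 26.3251 / 235.9210 = 0.112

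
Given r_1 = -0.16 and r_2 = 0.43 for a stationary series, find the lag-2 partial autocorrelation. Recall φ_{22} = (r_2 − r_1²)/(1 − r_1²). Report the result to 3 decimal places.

φ_{22} = (r_2 − r_1²) / (1 − r_1²)
r_1² = (-0.16)² = 0.0256
Numerator = 0.43 − 0.0256 = 0.4044; denominator = 1 − 0.0256 = 0.9744
φ_{22} = 0.4044 / 0.9744 = 0.415

0.415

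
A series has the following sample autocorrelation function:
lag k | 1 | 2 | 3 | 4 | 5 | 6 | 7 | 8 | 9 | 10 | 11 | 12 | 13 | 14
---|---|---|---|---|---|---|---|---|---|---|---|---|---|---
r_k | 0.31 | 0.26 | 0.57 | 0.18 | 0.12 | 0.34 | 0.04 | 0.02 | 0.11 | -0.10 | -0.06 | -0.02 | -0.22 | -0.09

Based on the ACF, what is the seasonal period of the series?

3

The largest autocorrelation is r_3 = 0.57, with a weaker echo at lag 6 (0.34); the remaining lags stay at or below 0.31. The elevated value at lag 1 (0.31), dropping to 0.26 at lag 2, reflects decaying short-term dependence rather than seasonality.
The dominant spike at lag 3 indicates a seasonal period of 3.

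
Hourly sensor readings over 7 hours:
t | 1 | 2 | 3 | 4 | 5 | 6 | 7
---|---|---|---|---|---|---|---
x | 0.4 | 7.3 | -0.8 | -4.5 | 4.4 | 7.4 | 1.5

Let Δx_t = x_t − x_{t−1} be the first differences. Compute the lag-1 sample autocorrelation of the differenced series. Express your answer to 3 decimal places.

First differences Δx: 6.9, -8.1, -3.7, 8.9, 3.0, -5.9
Mean of differences = 0.1833
Numerator Σ(Δx_t−Δx̄)(Δx_{t+1}−Δx̄) = -49.9019
Denominator Σ(Δx_t−Δx̄)² = 249.7283
r_1(Δx) = -49.9019 / 249.7283 = -0.200

-0.200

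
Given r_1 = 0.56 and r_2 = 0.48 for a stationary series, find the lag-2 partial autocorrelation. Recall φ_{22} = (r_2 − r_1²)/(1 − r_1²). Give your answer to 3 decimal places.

φ_{22} = (r_2 − r_1²) / (1 − r_1²)
r_1² = (0.56)² = 0.3136
Numerator = 0.48 − 0.3136 = 0.1664; denominator = 1 − 0.3136 = 0.6864
φ_{22} = 0.1664 / 0.6864 = 0.242

0.242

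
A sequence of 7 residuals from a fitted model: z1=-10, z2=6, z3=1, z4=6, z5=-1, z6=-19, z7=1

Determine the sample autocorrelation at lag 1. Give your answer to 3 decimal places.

-0.151

Mean z̄ = (-10 + 6 + 1 + 6 − 1 − 19 + 1)/7 = -2.2857
Deviations from mean: -7.7143, 8.2857, 3.2857, 8.2857, 1.2857, -16.7143, 3.2857
Σ(z_t−z̄)(z_{t+1}−z̄) = (-63.9184) + (27.2245) + (27.2245) + (10.6531) + (-21.4898) + (-54.9184) = -75.2245
Denominator Σ(z_t−z̄)² = 499.4286
r_1 = -75.2245 / 499.4286 = -0.151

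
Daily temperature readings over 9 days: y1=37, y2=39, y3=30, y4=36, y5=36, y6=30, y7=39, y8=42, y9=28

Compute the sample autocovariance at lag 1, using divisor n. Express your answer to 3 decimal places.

Mean ȳ = (37 + 39 + 30 + 36 + 36 + 30 + 39 + 42 + 28)/9 = 35.2222
Σ_{t=1}^{8}(y_t−ȳ)(y_{t+1}−ȳ) = -63.6049
γ_1 = -63.6049 / 9 = -7.067

-7.067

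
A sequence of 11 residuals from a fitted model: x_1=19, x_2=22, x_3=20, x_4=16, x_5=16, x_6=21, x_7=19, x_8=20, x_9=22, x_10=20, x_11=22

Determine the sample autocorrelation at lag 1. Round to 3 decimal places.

0.170

Mean x̄ = (19 + 22 + 20 + 16 + 16 + 21 + 19 + 20 + 22 + 20 + 22)/11 = 19.7273
Numerator Σ_{t=1}^{10}(x_t−x̄)(x_{t+1}−x̄) = 7.8347
Denominator Σ(x_t−x̄)² = 46.1818
r_1 = 7.8347 / 46.1818 = 0.170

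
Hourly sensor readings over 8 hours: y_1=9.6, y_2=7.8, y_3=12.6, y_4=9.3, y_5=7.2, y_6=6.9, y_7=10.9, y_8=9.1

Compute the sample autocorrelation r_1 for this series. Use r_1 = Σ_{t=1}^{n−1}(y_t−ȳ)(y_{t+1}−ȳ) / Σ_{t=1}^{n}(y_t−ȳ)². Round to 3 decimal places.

-0.181

Mean ȳ = (9.6 + 7.8 + 12.6 + 9.3 + 7.2 + 6.9 + 10.9 + 9.1)/8 = 9.1750
Deviations from mean: 0.4250, -1.3750, 3.4250, 0.1250, -1.9750, -2.2750, 1.7250, -0.0750
Numerator Σ_{t=1}^{7}(y_t−ȳ)(y_{t+1}−ȳ) = -4.6731
Denominator Σ(y_t−ȳ)² = 25.8750
r_1 = -4.6731 / 25.8750 = -0.181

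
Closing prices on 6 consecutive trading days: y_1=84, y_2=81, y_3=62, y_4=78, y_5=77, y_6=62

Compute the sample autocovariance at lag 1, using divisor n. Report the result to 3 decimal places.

-14.333

Mean ȳ = (84 + 81 + 62 + 78 + 77 + 62)/6 = 74.0000
Σ_{t=1}^{5}(y_t−ȳ)(y_{t+1}−ȳ) = -86.0000
γ_1 = -86.0000 / 6 = -14.333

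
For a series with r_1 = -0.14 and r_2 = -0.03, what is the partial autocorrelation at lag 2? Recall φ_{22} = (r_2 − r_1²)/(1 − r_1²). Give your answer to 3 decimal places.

φ_{22} = (r_2 − r_1²) / (1 − r_1²)
r_1² = (-0.14)² = 0.0196
Numerator = -0.03 − 0.0196 = -0.0496; denominator = 1 − 0.0196 = 0.9804
φ_{22} = -0.0496 / 0.9804 = -0.051

-0.051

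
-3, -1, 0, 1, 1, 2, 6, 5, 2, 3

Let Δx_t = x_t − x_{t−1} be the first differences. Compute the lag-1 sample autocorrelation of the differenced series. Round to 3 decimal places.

0.019

First differences Δx: 2, 1, 1, 0, 1, 4, -1, -3, 1
Mean of differences = 0.6667
Numerator Σ(Δx_t−Δx̄)(Δx_{t+1}−Δx̄) = 0.5556
Denominator Σ(Δx_t−Δx̄)² = 30.0000
r_1(Δx) = 0.5556 / 30.0000 = 0.019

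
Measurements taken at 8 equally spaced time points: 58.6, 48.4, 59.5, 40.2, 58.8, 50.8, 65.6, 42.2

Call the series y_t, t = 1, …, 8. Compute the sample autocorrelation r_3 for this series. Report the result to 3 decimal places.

-0.588

Mean ȳ = (58.6 + 48.4 + 59.5 + 40.2 + 58.8 + 50.8 + 65.6 + 42.2)/8 = 53.0125
Deviations from mean: 5.5875, -4.6125, 6.4875, -12.8125, 5.7875, -2.2125, 12.5875, -10.8125
Σ(y_t−ȳ)(y_{t+3}−ȳ) = (-71.5898) + (-26.6948) + (-14.3536) + (-161.2773) + (-62.5773) = -336.4930
Denominator Σ(y_t−ȳ)² = 572.4888
r_3 = -336.4930 / 572.4888 = -0.588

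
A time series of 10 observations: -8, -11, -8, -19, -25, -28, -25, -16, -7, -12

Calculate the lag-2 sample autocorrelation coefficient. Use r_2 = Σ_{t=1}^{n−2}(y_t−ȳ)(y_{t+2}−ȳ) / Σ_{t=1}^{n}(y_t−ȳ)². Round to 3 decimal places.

Mean ȳ = (-8 − 11 − 8 − 19 − 25 − 28 − 25 − 16 − 7 − 12)/10 = -15.9000
Numerator Σ_{t=1}^{8}(y_t−ȳ)(y_{t+2}−ȳ) = 15.4800
Denominator Σ(y_t−ȳ)² = 564.9000
r_2 = 15.4800 / 564.9000 = 0.027

0.027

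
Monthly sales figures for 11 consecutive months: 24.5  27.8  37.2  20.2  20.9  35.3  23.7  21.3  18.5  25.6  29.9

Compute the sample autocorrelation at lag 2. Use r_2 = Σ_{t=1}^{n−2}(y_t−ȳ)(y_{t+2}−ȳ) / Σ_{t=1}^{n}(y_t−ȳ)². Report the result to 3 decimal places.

-0.481

Mean ȳ = (24.5 + 27.8 + 37.2 + 20.2 + 20.9 + 35.3 + 23.7 + 21.3 + 18.5 + 25.6 + 29.9)/11 = 25.9000
Numerator Σ_{t=1}^{9}(y_t−ȳ)(y_{t+2}−ȳ) = -180.9100
Denominator Σ(y_t−ȳ)² = 375.9600
r_2 = -180.9100 / 375.9600 = -0.481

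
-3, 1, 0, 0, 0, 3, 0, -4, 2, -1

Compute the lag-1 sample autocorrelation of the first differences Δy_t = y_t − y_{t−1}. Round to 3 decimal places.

-0.453

First differences Δy: 4, -1, 0, 0, 3, -3, -4, 6, -3
Mean of differences = 0.2222
Numerator Σ(Δy_t−Δȳ)(Δy_{t+1}−Δȳ) = -43.2716
Denominator Σ(Δy_t−Δȳ)² = 95.5556
r_1(Δy) = -43.2716 / 95.5556 = -0.453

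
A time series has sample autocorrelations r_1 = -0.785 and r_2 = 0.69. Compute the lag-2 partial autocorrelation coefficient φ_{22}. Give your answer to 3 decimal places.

φ_{22} = (r_2 − r_1²) / (1 − r_1²)
r_1² = (-0.785)² = 0.616225
Numerator = 0.69 − 0.6162 = 0.0738; denominator = 1 − 0.6162 = 0.3838
φ_{22} = 0.0738 / 0.3838 = 0.192

0.192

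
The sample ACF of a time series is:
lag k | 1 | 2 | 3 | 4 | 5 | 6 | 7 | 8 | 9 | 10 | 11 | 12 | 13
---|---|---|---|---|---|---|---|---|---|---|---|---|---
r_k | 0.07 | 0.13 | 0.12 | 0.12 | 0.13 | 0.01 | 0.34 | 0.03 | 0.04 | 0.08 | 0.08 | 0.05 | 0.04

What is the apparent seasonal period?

The largest autocorrelation is r_7 = 0.34; the remaining lags stay at or below 0.13.
The dominant spike at lag 7 indicates a seasonal period of 7.

7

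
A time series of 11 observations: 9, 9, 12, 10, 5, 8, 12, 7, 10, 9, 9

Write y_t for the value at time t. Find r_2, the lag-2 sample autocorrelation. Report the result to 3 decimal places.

Mean ȳ = (9 + 9 + 12 + 10 + 5 + 8 + 12 + 7 + 10 + 9 + 9)/11 = 9.0909
Numerator Σ_{t=1}^{9}(y_t−ȳ)(y_{t+2}−ȳ) = -20.1074
Denominator Σ(y_t−ȳ)² = 40.9091
r_2 = -20.1074 / 40.9091 = -0.492

-0.492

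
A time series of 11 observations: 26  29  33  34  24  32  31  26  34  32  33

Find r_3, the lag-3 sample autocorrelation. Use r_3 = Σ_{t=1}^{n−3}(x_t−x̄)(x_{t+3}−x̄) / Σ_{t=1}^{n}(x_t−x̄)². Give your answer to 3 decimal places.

0.179

Mean x̄ = (26 + 29 + 33 + 34 + 24 + 32 + 31 + 26 + 34 + 32 + 33)/11 = 30.3636
Numerator Σ_{t=1}^{8}(x_t−x̄)(x_{t+3}−x̄) = 22.6942
Denominator Σ(x_t−x̄)² = 126.5455
r_3 = 22.6942 / 126.5455 = 0.179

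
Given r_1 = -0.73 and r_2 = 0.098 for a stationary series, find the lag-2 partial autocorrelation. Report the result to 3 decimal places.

-0.931

φ_{22} = (r_2 − r_1²) / (1 − r_1²)
r_1² = (-0.73)² = 0.5329
Numerator = 0.098 − 0.5329 = -0.4349; denominator = 1 − 0.5329 = 0.4671
φ_{22} = -0.4349 / 0.4671 = -0.931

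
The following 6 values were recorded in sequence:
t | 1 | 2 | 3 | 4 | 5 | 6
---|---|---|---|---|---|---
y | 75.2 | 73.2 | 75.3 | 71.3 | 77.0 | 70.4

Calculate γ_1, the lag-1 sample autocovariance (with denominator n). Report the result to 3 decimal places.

-4.045

Mean ȳ = (75.2 + 73.2 + 75.3 + 71.3 + 77.0 + 70.4)/6 = 73.7333
Deviations: 1.4667, -0.5333, 1.5667, -2.4333, 3.2667, -3.3333
Σ_{t=1}^{5}(y_t−ȳ)(y_{t+1}−ȳ) = -24.2678
γ_1 = -24.2678 / 6 = -4.045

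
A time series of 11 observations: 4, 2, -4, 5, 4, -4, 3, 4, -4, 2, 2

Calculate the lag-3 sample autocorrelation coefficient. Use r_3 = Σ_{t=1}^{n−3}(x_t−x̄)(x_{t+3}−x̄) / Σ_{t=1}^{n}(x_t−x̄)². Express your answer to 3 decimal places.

Mean x̄ = (4 + 2 − 4 + 5 + 4 − 4 + 3 + 4 − 4 + 2 + 2)/11 = 1.2727
Numerator Σ_{t=1}^{8}(x_t−x̄)(x_{t+3}−x̄) = 84.8678
Denominator Σ(x_t−x̄)² = 124.1818
r_3 = 84.8678 / 124.1818 = 0.683

0.683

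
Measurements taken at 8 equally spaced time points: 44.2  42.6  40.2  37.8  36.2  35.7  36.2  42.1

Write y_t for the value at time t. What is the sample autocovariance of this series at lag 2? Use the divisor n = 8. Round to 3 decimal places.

Mean ȳ = (44.2 + 42.6 + 40.2 + 37.8 + 36.2 + 35.7 + 36.2 + 42.1)/8 = 39.3750
Σ_{t=1}^{6}(y_t−ȳ)(y_{t+2}−ȳ) = 2.1363
γ_2 = 2.1363 / 8 = 0.267

0.267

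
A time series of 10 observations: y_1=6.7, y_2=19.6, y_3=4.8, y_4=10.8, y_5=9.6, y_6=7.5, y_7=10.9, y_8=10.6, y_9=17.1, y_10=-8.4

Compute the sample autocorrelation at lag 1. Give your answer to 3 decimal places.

Mean ȳ = (6.7 + 19.6 + 4.8 + 10.8 + 9.6 + 7.5 + 10.9 + 10.6 + 17.1 − 8.4)/10 = 8.9200
Numerator Σ_{t=1}^{9}(y_t−ȳ)(y_{t+1}−ȳ) = -202.5644
Denominator Σ(y_t−ȳ)² = 515.6160
r_1 = -202.5644 / 515.6160 = -0.393

-0.393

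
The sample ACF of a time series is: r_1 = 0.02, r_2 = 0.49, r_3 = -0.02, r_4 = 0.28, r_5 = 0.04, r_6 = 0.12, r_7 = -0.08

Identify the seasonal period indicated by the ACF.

The largest autocorrelation is r_2 = 0.49, with a weaker echo at lag 4 (0.28); the remaining lags stay at or below 0.12.
The dominant spike at lag 2 indicates a seasonal period of 2.

2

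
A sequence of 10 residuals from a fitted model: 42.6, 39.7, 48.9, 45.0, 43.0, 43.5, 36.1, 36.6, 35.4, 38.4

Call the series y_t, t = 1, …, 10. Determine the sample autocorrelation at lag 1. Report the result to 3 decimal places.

Mean ȳ = (42.6 + 39.7 + 48.9 + 45.0 + 43.0 + 43.5 + 36.1 + 36.6 + 35.4 + 38.4)/10 = 40.9200
Numerator Σ_{t=1}^{9}(y_t−ȳ)(y_{t+1}−ȳ) = 80.7696
Denominator Σ(y_t−ȳ)² = 174.3360
r_1 = 80.7696 / 174.3360 = 0.463

0.463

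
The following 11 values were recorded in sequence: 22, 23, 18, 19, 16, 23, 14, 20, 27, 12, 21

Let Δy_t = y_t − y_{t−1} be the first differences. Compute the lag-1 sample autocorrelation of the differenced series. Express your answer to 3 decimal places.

-0.629

First differences Δy: 1, -5, 1, -3, 7, -9, 6, 7, -15, 9
Mean of differences = -0.1000
Numerator Σ(Δy_t−Δȳ)(Δy_{t+1}−Δȳ) = -350.1100
Denominator Σ(Δy_t−Δȳ)² = 556.9000
r_1(Δy) = -350.1100 / 556.9000 = -0.629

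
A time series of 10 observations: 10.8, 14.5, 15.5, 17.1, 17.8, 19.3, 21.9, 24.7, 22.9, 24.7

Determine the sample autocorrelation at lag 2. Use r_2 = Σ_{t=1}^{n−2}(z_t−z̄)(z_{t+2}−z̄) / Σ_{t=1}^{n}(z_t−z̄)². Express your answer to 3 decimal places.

0.430

Mean z̄ = (10.8 + 14.5 + 15.5 + 17.1 + 17.8 + 19.3 + 21.9 + 24.7 + 22.9 + 24.7)/10 = 18.9200
Numerator Σ_{t=1}^{8}(z_t−z̄)(z_{t+2}−z̄) = 83.0812
Denominator Σ(z_t−z̄)² = 193.4160
r_2 = 83.0812 / 193.4160 = 0.430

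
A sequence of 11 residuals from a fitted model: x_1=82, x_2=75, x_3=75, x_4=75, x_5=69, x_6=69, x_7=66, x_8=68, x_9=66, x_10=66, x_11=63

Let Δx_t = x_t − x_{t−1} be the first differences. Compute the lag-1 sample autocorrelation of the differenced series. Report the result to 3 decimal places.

First differences Δx: -7, 0, 0, -6, 0, -3, 2, -2, 0, -3
Mean of differences = -1.9000
Numerator Σ(Δx_t−Δx̄)(Δx_{t+1}−Δx̄) = -30.7100
Denominator Σ(Δx_t−Δx̄)² = 74.9000
r_1(Δx) = -30.7100 / 74.9000 = -0.410

-0.410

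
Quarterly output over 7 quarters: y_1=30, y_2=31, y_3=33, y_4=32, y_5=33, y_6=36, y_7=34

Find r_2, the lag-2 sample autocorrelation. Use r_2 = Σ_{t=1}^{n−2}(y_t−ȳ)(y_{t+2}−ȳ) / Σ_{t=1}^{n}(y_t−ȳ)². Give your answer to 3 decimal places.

Mean ȳ = (30 + 31 + 33 + 32 + 33 + 36 + 34)/7 = 32.7143
Deviations from mean: -2.7143, -1.7143, 0.2857, -0.7143, 0.2857, 3.2857, 1.2857
Numerator Σ_{t=1}^{5}(y_t−ȳ)(y_{t+2}−ȳ) = -1.4490
Denominator Σ(y_t−ȳ)² = 23.4286
r_2 = -1.4490 / 23.4286 = -0.062

-0.062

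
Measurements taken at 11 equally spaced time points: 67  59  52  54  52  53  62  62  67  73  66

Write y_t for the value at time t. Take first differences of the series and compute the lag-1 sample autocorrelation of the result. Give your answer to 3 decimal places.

0.110

First differences Δy: -8, -7, 2, -2, 1, 9, 0, 5, 6, -7
Mean of differences = -0.1000
Numerator Σ(Δy_t−Δȳ)(Δy_{t+1}−Δȳ) = 34.3900
Denominator Σ(Δy_t−Δȳ)² = 312.9000
r_1(Δy) = 34.3900 / 312.9000 = 0.110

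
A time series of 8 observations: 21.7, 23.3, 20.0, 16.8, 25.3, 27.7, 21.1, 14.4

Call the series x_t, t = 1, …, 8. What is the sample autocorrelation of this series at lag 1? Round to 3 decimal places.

Mean x̄ = (21.7 + 23.3 + 20.0 + 16.8 + 25.3 + 27.7 + 21.1 + 14.4)/8 = 21.2875
Deviations from mean: 0.4125, 2.0125, -1.2875, -4.4875, 4.0125, 6.4125, -0.1875, -6.8875
Σ(x_t−x̄)(x_{t+1}−x̄) = (0.8302) + (-2.5911) + (5.7777) + (-18.0061) + (25.7302) + (-1.2023) + (1.2914) = 11.8298
Denominator Σ(x_t−x̄)² = 130.7088
r_1 = 11.8298 / 130.7088 = 0.091

0.091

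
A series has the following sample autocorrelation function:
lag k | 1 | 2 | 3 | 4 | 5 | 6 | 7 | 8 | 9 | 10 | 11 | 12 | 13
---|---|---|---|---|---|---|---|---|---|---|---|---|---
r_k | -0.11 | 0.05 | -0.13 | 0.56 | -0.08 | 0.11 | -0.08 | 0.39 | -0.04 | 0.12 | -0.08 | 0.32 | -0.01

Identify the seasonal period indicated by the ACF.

The largest autocorrelation is r_4 = 0.56, with weaker echoes at lags 8 (0.39) and 12 (0.32); the remaining lags stay at or below 0.12.
The dominant spike at lag 4 indicates a seasonal period of 4.

4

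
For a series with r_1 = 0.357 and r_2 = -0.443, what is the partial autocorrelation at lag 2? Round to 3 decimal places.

-0.654

φ_{22} = (r_2 − r_1²) / (1 − r_1²)
r_1² = (0.357)² = 0.127449
Numerator = -0.443 − 0.1274 = -0.5704; denominator = 1 − 0.1274 = 0.8726
φ_{22} = -0.5704 / 0.8726 = -0.654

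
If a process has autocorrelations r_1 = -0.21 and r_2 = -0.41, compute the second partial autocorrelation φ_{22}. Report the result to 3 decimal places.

φ_{22} = (r_2 − r_1²) / (1 − r_1²)
r_1² = (-0.21)² = 0.0441
Numerator = -0.41 − 0.0441 = -0.4541; denominator = 1 − 0.0441 = 0.9559
φ_{22} = -0.4541 / 0.9559 = -0.475

-0.475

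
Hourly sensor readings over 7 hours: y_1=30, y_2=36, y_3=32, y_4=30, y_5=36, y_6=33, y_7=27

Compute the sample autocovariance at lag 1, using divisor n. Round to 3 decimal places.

-2.429

Mean ȳ = (30 + 36 + 32 + 30 + 36 + 33 + 27)/7 = 32.0000
Deviations: -2.0000, 4.0000, 0.0000, -2.0000, 4.0000, 1.0000, -5.0000
Σ_{t=1}^{6}(y_t−ȳ)(y_{t+1}−ȳ) = -17.0000
γ_1 = -17.0000 / 7 = -2.429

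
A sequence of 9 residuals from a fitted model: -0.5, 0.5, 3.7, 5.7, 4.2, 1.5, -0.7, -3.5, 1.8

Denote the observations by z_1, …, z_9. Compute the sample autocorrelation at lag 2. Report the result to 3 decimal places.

Mean z̄ = (-0.5 + 0.5 + 3.7 + 5.7 + 4.2 + 1.5 − 0.7 − 3.5 + 1.8)/9 = 1.4111
Σ(z_t−z̄)(z_{t+2}−z̄) = (-4.3743) + (-3.9077) + (6.3835) + (0.3812) + (-5.8877) + (-0.4365) + (-0.8210) = -8.6625
Denominator Σ(z_t−z̄)² = 64.6289
r_2 = -8.6625 / 64.6289 = -0.134

-0.134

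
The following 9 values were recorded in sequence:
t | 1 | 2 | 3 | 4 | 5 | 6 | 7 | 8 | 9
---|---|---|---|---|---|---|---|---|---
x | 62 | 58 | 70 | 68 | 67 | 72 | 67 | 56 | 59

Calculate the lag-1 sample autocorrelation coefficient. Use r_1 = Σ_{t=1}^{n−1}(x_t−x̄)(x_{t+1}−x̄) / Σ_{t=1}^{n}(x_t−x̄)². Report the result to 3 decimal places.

0.277

Mean x̄ = (62 + 58 + 70 + 68 + 67 + 72 + 67 + 56 + 59)/9 = 64.3333
Numerator Σ_{t=1}^{8}(x_t−x̄)(x_{t+1}−x̄) = 72.5556
Denominator Σ(x_t−x̄)² = 262.0000
r_1 = 72.5556 / 262.0000 = 0.277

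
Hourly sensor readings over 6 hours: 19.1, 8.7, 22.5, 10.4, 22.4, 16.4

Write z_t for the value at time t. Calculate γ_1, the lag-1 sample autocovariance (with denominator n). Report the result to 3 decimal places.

-23.350

Mean z̄ = (19.1 + 8.7 + 22.5 + 10.4 + 22.4 + 16.4)/6 = 16.5833
Deviations: 2.5167, -7.8833, 5.9167, -6.1833, 5.8167, -0.1833
Σ_{t=1}^{5}(z_t−z̄)(z_{t+1}−z̄) = -140.1003
γ_1 = -140.1003 / 6 = -23.350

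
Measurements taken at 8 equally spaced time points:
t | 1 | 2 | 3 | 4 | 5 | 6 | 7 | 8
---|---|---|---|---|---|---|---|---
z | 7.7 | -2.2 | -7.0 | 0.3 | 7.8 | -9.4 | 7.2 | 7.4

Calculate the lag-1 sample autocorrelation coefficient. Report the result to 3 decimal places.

-0.246

Mean z̄ = (7.7 − 2.2 − 7.0 + 0.3 + 7.8 − 9.4 + 7.2 + 7.4)/8 = 1.4750
Deviations from mean: 6.2250, -3.6750, -8.4750, -1.1750, 6.3250, -10.8750, 5.7250, 5.9250
Σ(z_t−z̄)(z_{t+1}−z̄) = (-22.8769) + (31.1456) + (9.9581) + (-7.4319) + (-68.7844) + (-62.2594) + (33.9206) = -86.3281
Denominator Σ(z_t−z̄)² = 351.6150
r_1 = -86.3281 / 351.6150 = -0.246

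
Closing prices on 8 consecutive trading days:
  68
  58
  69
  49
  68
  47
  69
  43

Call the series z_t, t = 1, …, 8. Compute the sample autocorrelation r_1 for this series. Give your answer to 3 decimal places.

-0.691

Mean z̄ = (68 + 58 + 69 + 49 + 68 + 47 + 69 + 43)/8 = 58.8750
Deviations from mean: 9.1250, -0.8750, 10.1250, -9.8750, 9.1250, -11.8750, 10.1250, -15.8750
Σ(z_t−z̄)(z_{t+1}−z̄) = (-7.9844) + (-8.8594) + (-99.9844) + (-90.1094) + (-108.3594) + (-120.2344) + (-160.7344) = -596.2656
Denominator Σ(z_t−z̄)² = 862.8750
r_1 = -596.2656 / 862.8750 = -0.691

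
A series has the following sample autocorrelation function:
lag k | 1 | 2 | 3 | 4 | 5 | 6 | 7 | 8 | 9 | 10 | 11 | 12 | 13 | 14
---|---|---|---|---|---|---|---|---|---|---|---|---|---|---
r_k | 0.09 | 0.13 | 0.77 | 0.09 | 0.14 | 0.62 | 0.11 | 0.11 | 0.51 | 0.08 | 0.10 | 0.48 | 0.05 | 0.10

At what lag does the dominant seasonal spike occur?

3

The largest autocorrelation is r_3 = 0.77, with weaker echoes at lags 6 (0.62), 9 (0.51) and 12 (0.48); the remaining lags stay at or below 0.14.
The dominant spike at lag 3 indicates a seasonal period of 3.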